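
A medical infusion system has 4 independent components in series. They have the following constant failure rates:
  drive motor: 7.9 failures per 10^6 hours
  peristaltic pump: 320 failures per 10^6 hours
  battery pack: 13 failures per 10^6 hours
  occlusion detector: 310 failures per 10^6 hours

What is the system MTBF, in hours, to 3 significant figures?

Series of exponential components: λ_sys = Σ λ_i
λ_sys = 0.0000079 + 0.00032 + 0.000013 + 0.00031 = 6.5090e-04 /h
MTBF = 1 / λ_sys = 1540 h

1540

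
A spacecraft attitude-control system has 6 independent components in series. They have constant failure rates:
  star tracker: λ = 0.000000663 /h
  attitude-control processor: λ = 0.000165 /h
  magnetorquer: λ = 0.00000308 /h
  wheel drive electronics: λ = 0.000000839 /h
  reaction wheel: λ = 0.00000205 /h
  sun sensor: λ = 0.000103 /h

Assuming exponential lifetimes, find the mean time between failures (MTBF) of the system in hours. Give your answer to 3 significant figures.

Series of exponential components: λ_sys = Σ λ_i
λ_sys = 0.000000663 + 0.000165 + 0.00000308 + 0.000000839 + 0.00000205 + 0.000103 = 2.7463e-04 /h
MTBF = 1 / λ_sys = 3640 h

3640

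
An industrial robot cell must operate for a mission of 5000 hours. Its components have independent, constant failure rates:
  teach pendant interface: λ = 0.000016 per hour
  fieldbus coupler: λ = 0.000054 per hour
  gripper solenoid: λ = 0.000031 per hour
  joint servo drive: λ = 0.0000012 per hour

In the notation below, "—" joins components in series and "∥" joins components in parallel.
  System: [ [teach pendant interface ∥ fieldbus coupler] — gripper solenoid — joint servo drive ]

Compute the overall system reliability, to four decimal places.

0.8358

R(teach pendant interface) = exp(−0.000016 × 5000) = 0.923116
R(fieldbus coupler) = exp(−0.000054 × 5000) = 0.763379
R(gripper solenoid) = exp(−0.000031 × 5000) = 0.856415
R(joint servo drive) = exp(−0.0000012 × 5000) = 0.994018
Parallel (teach pendant interface and fieldbus coupler): 1 − (1 − 0.923116)(1 − 0.763379) = 0.981808
Series ([0.981808], gripper solenoid, and joint servo drive): 0.981808 × 0.856415 × 0.994018 = 0.8358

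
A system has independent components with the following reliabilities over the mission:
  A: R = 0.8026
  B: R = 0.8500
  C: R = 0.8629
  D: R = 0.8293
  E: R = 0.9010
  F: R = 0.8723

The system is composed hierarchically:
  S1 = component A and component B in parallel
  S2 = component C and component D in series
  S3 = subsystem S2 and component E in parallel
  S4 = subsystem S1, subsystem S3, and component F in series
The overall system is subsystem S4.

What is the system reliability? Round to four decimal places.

Parallel (A and B): 1 − (1 − 0.802600)(1 − 0.850000) = 0.970390
Series (C and D): 0.862900 × 0.829300 = 0.715603
Parallel ([0.715603] and E): 1 − (1 − 0.715603)(1 − 0.901000) = 0.971845
Series ([0.970390], [0.971845], and F): 0.970390 × 0.971845 × 0.872300 = 0.8226

0.8226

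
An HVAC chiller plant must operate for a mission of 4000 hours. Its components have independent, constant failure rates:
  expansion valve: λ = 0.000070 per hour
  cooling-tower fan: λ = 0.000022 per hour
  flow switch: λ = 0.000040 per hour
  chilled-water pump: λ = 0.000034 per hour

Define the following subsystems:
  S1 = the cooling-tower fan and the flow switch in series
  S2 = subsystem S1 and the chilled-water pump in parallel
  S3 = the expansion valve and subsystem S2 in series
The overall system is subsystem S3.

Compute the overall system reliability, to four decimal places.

0.7347

R(expansion valve) = exp(−0.000070 × 4000) = 0.755784
R(cooling-tower fan) = exp(−0.000022 × 4000) = 0.915761
R(flow switch) = exp(−0.000040 × 4000) = 0.852144
R(chilled-water pump) = exp(−0.000034 × 4000) = 0.872843
Series (cooling-tower fan and flow switch): 0.915761 × 0.852144 = 0.780360
Parallel ([0.780360] and chilled-water pump): 1 − (1 − 0.780360)(1 − 0.872843) = 0.972071
Series (expansion valve and [0.972071]): 0.755784 × 0.972071 = 0.7347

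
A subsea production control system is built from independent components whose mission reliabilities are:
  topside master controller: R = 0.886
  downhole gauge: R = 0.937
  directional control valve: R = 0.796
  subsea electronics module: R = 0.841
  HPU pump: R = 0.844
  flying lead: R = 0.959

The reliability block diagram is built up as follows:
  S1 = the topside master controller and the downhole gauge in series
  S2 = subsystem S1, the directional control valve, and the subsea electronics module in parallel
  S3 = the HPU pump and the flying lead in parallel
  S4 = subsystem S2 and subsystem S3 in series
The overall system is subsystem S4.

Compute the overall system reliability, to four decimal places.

Series (topside master controller and downhole gauge): 0.886000 × 0.937000 = 0.830182
Parallel ([0.830182], directional control valve, and subsea electronics module): 1 − (1 − 0.830182)(1 − 0.796000)(1 − 0.841000) = 0.994492
Parallel (HPU pump and flying lead): 1 − (1 − 0.844000)(1 − 0.959000) = 0.993604
Series ([0.994492] and [0.993604]): 0.994492 × 0.993604 = 0.9881

0.9881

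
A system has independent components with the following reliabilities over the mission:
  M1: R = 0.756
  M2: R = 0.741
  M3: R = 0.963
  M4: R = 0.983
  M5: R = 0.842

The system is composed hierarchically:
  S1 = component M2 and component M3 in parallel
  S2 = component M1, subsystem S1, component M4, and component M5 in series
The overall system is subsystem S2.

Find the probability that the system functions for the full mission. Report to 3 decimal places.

Parallel (M2 and M3): 1 − (1 − 0.74100)(1 − 0.96300) = 0.99042
Series (M1, [0.99042], M4, and M5): 0.75600 × 0.99042 × 0.98300 × 0.84200 = 0.620

0.620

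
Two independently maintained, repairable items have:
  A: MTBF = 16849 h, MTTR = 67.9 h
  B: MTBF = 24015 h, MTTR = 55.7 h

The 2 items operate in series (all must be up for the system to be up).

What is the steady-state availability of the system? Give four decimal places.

0.9937

A(A) = MTBF/(MTBF+MTTR) = 16849/(16849+67.9) = 0.995986
A(B) = MTBF/(MTBF+MTTR) = 24015/(24015+55.7) = 0.997686
Series availability: 0.995986 × 0.997686 = 0.9937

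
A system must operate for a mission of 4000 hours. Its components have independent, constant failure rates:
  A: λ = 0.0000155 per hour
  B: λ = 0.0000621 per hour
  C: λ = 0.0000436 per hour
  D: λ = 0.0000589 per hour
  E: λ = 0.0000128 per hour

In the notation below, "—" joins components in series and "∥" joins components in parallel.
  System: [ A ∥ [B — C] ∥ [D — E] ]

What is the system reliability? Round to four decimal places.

R(A) = exp(−0.0000155 × 4000) = 0.939883
R(B) = exp(−0.0000621 × 4000) = 0.780048
R(C) = exp(−0.0000436 × 4000) = 0.839961
R(D) = exp(−0.0000589 × 4000) = 0.790097
R(E) = exp(−0.0000128 × 4000) = 0.950089
Series (B and C): 0.780048 × 0.839961 = 0.655210
Series (D and E): 0.790097 × 0.950089 = 0.750662
Parallel (A, [0.655210], and [0.750662]): 1 − (1 − 0.939883)(1 − 0.655210)(1 − 0.750662) = 0.9948

0.9948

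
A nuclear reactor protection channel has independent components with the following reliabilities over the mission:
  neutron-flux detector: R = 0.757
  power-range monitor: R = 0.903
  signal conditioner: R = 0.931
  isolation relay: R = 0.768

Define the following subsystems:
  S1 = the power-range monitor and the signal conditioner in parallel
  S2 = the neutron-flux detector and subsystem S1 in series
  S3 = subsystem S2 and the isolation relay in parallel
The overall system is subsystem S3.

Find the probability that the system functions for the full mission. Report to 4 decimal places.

Parallel (power-range monitor and signal conditioner): 1 − (1 − 0.903000)(1 − 0.931000) = 0.993307
Series (neutron-flux detector and [0.993307]): 0.757000 × 0.993307 = 0.751933
Parallel ([0.751933] and isolation relay): 1 − (1 − 0.751933)(1 − 0.768000) = 0.9424

0.9424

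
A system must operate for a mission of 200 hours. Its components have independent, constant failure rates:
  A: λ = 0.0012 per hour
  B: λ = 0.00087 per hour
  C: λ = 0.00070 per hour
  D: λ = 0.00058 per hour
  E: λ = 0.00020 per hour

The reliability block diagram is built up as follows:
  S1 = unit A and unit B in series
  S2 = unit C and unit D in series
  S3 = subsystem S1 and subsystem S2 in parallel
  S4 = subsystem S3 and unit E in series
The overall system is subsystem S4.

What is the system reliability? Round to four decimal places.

R(A) = exp(−0.0012 × 200) = 0.786628
R(B) = exp(−0.00087 × 200) = 0.840297
R(C) = exp(−0.00070 × 200) = 0.869358
R(D) = exp(−0.00058 × 200) = 0.890475
R(E) = exp(−0.00020 × 200) = 0.960789
Series (A and B): 0.786628 × 0.840297 = 0.661001
Series (C and D): 0.869358 × 0.890475 = 0.774142
Parallel ([0.661001] and [0.774142]): 1 − (1 − 0.661001)(1 − 0.774142) = 0.923434
Series ([0.923434] and E): 0.923434 × 0.960789 = 0.8872

0.8872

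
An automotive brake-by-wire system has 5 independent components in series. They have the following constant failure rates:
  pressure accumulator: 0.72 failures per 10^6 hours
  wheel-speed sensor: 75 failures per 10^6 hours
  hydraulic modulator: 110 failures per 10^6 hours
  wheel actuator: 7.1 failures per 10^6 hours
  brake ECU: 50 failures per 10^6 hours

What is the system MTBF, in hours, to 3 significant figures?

Series of exponential components: λ_sys = Σ λ_i
λ_sys = 0.00000072 + 0.000075 + 0.00011 + 0.0000071 + 0.000050 = 2.4282e-04 /h
MTBF = 1 / λ_sys = 4120 h

4120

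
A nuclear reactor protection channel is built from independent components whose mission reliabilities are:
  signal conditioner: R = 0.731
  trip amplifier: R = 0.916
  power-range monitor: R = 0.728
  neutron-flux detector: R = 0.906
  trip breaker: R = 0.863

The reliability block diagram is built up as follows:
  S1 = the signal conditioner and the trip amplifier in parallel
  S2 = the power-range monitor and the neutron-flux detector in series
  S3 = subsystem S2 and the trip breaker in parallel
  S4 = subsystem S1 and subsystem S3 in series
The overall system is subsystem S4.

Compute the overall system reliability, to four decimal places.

0.9318

Parallel (signal conditioner and trip amplifier): 1 − (1 − 0.731000)(1 − 0.916000) = 0.977404
Series (power-range monitor and neutron-flux detector): 0.728000 × 0.906000 = 0.659568
Parallel ([0.659568] and trip breaker): 1 − (1 − 0.659568)(1 − 0.863000) = 0.953361
Series ([0.977404] and [0.953361]): 0.977404 × 0.953361 = 0.9318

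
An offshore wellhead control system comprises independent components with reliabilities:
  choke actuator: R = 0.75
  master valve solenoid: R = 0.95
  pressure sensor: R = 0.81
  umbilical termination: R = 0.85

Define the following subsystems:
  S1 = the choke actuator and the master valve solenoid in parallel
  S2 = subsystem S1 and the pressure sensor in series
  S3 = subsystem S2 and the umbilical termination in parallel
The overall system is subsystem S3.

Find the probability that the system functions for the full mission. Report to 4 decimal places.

0.9700

Parallel (choke actuator and master valve solenoid): 1 − (1 − 0.750000)(1 − 0.950000) = 0.987500
Series ([0.987500] and pressure sensor): 0.987500 × 0.810000 = 0.799875
Parallel ([0.799875] and umbilical termination): 1 − (1 − 0.799875)(1 − 0.850000) = 0.9700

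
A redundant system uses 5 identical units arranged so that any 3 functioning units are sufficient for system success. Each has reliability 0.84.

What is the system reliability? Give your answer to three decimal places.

0.968

R = Σ_{i=3}^{5} C(5,i) p^i (1−p)^{5−i} with p = 0.84
C(5,3)·0.84^3·0.16^2 = 0.15173
C(5,4)·0.84^4·0.16^1 = 0.39830
C(5,5)·0.84^5·0.16^0 = 0.41821
Sum = 0.968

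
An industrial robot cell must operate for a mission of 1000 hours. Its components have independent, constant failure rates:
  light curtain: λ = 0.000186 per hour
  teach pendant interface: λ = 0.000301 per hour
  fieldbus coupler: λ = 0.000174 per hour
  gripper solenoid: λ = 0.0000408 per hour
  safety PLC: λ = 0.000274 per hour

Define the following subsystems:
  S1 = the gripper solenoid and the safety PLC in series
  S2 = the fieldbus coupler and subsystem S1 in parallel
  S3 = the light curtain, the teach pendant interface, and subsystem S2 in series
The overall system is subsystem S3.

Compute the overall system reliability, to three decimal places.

R(light curtain) = exp(−0.000186 × 1000) = 0.83027
R(teach pendant interface) = exp(−0.000301 × 1000) = 0.74008
R(fieldbus coupler) = exp(−0.000174 × 1000) = 0.84030
R(gripper solenoid) = exp(−0.0000408 × 1000) = 0.96002
R(safety PLC) = exp(−0.000274 × 1000) = 0.76033
Series (gripper solenoid and safety PLC): 0.96002 × 0.76033 = 0.72993
Parallel (fieldbus coupler and [0.72993]): 1 − (1 − 0.84030)(1 − 0.72993) = 0.95687
Series (light curtain, teach pendant interface, and [0.95687]): 0.83027 × 0.74008 × 0.95687 = 0.588

0.588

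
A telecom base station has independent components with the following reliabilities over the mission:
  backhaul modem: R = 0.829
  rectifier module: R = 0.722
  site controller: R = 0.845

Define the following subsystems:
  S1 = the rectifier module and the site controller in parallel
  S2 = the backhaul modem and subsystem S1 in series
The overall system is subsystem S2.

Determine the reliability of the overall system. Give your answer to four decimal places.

0.7933

Parallel (rectifier module and site controller): 1 − (1 − 0.722000)(1 − 0.845000) = 0.956910
Series (backhaul modem and [0.956910]): 0.829000 × 0.956910 = 0.7933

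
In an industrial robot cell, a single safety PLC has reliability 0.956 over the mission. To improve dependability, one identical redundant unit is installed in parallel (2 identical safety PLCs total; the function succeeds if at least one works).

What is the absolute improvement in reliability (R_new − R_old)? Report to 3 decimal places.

0.042

R_before = 0.956
R_after = 1 − (1 − 0.956)^2 = 0.998
ΔR = 0.998 − 0.956 = 0.042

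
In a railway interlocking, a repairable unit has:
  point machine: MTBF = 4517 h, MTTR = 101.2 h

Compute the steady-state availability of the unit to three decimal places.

0.978

A(point machine) = MTBF/(MTBF+MTTR) = 4517/(4517+101.2) = 0.978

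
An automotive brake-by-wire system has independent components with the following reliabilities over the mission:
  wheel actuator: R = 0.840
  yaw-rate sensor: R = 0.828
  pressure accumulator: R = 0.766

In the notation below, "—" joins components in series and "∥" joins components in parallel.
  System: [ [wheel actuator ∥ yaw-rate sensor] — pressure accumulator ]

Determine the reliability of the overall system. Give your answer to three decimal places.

0.745

Parallel (wheel actuator and yaw-rate sensor): 1 − (1 − 0.84000)(1 − 0.82800) = 0.97248
Series ([0.97248] and pressure accumulator): 0.97248 × 0.76600 = 0.745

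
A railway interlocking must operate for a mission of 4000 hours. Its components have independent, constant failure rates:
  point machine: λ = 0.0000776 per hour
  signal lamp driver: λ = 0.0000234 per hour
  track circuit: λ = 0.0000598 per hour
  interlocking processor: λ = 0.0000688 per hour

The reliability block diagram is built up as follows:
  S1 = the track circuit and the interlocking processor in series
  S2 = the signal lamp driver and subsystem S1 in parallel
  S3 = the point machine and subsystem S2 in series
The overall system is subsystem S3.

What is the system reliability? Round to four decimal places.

R(point machine) = exp(−0.0000776 × 4000) = 0.733154
R(signal lamp driver) = exp(−0.0000234 × 4000) = 0.910647
R(track circuit) = exp(−0.0000598 × 4000) = 0.787257
R(interlocking processor) = exp(−0.0000688 × 4000) = 0.759420
Series (track circuit and interlocking processor): 0.787257 × 0.759420 = 0.597859
Parallel (signal lamp driver and [0.597859]): 1 − (1 − 0.910647)(1 − 0.597859) = 0.964067
Series (point machine and [0.964067]): 0.733154 × 0.964067 = 0.7068

0.7068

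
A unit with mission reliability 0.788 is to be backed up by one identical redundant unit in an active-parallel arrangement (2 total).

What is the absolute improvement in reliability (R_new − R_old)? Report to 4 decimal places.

R_before = 0.788
R_after = 1 − (1 − 0.788)^2 = 0.9551
ΔR = 0.9551 − 0.788 = 0.1671

0.1671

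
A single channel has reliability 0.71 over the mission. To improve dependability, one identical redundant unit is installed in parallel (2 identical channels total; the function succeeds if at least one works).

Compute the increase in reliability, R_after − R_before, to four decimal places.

R_before = 0.71
R_after = 1 − (1 − 0.71)^2 = 0.9159
ΔR = 0.9159 − 0.71 = 0.2059

0.2059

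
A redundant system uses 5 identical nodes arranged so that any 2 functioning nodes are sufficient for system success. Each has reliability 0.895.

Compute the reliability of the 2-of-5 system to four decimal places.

0.9994

R = Σ_{i=2}^{5} C(5,i) p^i (1−p)^{5−i} with p = 0.895
C(5,2)·0.895^2·0.105^3 = 0.009273
C(5,3)·0.895^3·0.105^2 = 0.079040
C(5,4)·0.895^4·0.105^1 = 0.336862
C(5,5)·0.895^5·0.105^0 = 0.574269
Sum = 0.9994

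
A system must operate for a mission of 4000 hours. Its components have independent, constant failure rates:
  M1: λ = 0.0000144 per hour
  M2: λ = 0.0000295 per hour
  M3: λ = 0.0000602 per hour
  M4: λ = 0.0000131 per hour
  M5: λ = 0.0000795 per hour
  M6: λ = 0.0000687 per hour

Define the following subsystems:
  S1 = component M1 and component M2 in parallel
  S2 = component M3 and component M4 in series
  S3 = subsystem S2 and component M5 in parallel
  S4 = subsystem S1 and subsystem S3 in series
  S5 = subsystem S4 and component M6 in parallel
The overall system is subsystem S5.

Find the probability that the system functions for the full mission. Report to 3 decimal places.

R(M1) = exp(−0.0000144 × 4000) = 0.94403
R(M2) = exp(−0.0000295 × 4000) = 0.88870
R(M3) = exp(−0.0000602 × 4000) = 0.78600
R(M4) = exp(−0.0000131 × 4000) = 0.94895
R(M5) = exp(−0.0000795 × 4000) = 0.72760
R(M6) = exp(−0.0000687 × 4000) = 0.75972
Parallel (M1 and M2): 1 − (1 − 0.94403)(1 − 0.88870) = 0.99377
Series (M3 and M4): 0.78600 × 0.94895 = 0.74587
Parallel ([0.74587] and M5): 1 − (1 − 0.74587)(1 − 0.72760) = 0.93077
Series ([0.99377] and [0.93077]): 0.99377 × 0.93077 = 0.92497
Parallel ([0.92497] and M6): 1 − (1 − 0.92497)(1 − 0.75972) = 0.982

0.982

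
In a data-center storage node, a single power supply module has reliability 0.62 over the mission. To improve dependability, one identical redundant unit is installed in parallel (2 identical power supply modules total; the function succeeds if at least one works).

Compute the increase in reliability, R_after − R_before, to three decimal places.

R_before = 0.62
R_after = 1 − (1 − 0.62)^2 = 0.856
ΔR = 0.856 − 0.62 = 0.236

0.236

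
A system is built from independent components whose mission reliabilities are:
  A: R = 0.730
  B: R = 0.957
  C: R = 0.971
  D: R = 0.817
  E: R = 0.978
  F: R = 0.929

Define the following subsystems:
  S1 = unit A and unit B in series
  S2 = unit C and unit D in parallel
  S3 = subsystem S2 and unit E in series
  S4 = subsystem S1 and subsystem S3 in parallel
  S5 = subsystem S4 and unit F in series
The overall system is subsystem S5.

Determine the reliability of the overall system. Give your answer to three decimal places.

Series (A and B): 0.73000 × 0.95700 = 0.69861
Parallel (C and D): 1 − (1 − 0.97100)(1 − 0.81700) = 0.99469
Series ([0.99469] and E): 0.99469 × 0.97800 = 0.97281
Parallel ([0.69861] and [0.97281]): 1 − (1 − 0.69861)(1 − 0.97281) = 0.99181
Series ([0.99181] and F): 0.99181 × 0.92900 = 0.921

0.921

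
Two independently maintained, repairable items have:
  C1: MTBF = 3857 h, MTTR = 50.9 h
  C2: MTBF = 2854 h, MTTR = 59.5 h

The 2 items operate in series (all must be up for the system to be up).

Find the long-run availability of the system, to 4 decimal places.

A(C1) = MTBF/(MTBF+MTTR) = 3857/(3857+50.9) = 0.986975
A(C2) = MTBF/(MTBF+MTTR) = 2854/(2854+59.5) = 0.979578
Series availability: 0.986975 × 0.979578 = 0.9668

0.9668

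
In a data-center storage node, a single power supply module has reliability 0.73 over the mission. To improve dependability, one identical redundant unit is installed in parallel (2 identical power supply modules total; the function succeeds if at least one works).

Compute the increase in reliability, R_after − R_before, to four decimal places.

0.1971

R_before = 0.73
R_after = 1 − (1 − 0.73)^2 = 0.9271
ΔR = 0.9271 − 0.73 = 0.1971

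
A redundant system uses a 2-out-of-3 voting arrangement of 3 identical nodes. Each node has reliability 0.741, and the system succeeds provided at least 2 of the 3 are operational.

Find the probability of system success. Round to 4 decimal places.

0.8335

R = Σ_{i=2}^{3} C(3,i) p^i (1−p)^{3−i} with p = 0.741
C(3,2)·0.741^2·0.259^1 = 0.426636
C(3,3)·0.741^3·0.259^0 = 0.406869
Sum = 0.8335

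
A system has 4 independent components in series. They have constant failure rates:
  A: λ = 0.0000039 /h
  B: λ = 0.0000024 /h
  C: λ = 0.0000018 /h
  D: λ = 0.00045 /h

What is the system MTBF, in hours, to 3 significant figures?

Series of exponential components: λ_sys = Σ λ_i
λ_sys = 0.0000039 + 0.0000024 + 0.0000018 + 0.00045 = 4.5810e-04 /h
MTBF = 1 / λ_sys = 2180 h

2180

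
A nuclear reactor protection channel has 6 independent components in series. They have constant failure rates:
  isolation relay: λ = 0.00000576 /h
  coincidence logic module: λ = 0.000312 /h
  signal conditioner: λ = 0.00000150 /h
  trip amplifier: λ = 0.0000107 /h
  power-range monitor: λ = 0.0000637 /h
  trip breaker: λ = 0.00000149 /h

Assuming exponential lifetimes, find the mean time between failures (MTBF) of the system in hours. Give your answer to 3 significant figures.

Series of exponential components: λ_sys = Σ λ_i
λ_sys = 0.00000576 + 0.000312 + 0.00000150 + 0.0000107 + 0.0000637 + 0.00000149 = 3.9515e-04 /h
MTBF = 1 / λ_sys = 2530 h

2530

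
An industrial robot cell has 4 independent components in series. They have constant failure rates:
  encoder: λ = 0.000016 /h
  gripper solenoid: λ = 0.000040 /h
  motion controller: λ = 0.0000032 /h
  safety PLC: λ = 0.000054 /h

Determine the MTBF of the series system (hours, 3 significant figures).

8830

Series of exponential components: λ_sys = Σ λ_i
λ_sys = 0.000016 + 0.000040 + 0.0000032 + 0.000054 = 1.1320e-04 /h
MTBF = 1 / λ_sys = 8830 h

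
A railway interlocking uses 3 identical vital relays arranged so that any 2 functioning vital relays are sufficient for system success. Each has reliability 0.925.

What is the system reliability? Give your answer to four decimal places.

R = Σ_{i=2}^{3} C(3,i) p^i (1−p)^{3−i} with p = 0.925
C(3,2)·0.925^2·0.075^1 = 0.192516
C(3,3)·0.925^3·0.075^0 = 0.791453
Sum = 0.9840

0.9840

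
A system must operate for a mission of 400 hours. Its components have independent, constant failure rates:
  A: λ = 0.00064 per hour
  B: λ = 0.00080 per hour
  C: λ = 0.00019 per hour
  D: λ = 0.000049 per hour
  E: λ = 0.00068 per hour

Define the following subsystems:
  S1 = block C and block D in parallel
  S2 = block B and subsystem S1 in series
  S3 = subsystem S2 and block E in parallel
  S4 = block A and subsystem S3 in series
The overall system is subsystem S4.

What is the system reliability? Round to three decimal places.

R(A) = exp(−0.00064 × 400) = 0.77414
R(B) = exp(−0.00080 × 400) = 0.72615
R(C) = exp(−0.00019 × 400) = 0.92682
R(D) = exp(−0.000049 × 400) = 0.98059
R(E) = exp(−0.00068 × 400) = 0.76185
Parallel (C and D): 1 − (1 − 0.92682)(1 − 0.98059) = 0.99858
Series (B and [0.99858]): 0.72615 × 0.99858 = 0.72512
Parallel ([0.72512] and E): 1 − (1 − 0.72512)(1 − 0.76185) = 0.93454
Series (A and [0.93454]): 0.77414 × 0.93454 = 0.723

0.723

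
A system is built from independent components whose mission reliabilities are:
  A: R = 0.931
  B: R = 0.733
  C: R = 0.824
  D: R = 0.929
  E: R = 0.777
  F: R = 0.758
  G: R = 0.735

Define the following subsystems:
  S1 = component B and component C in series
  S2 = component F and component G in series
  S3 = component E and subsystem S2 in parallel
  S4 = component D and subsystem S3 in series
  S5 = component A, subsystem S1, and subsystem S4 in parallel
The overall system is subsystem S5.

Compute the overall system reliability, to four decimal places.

Series (B and C): 0.733000 × 0.824000 = 0.603992
Series (F and G): 0.758000 × 0.735000 = 0.557130
Parallel (E and [0.557130]): 1 − (1 − 0.777000)(1 − 0.557130) = 0.901240
Series (D and [0.901240]): 0.929000 × 0.901240 = 0.837252
Parallel (A, [0.603992], and [0.837252]): 1 − (1 − 0.931000)(1 − 0.603992)(1 − 0.837252) = 0.9956

0.9956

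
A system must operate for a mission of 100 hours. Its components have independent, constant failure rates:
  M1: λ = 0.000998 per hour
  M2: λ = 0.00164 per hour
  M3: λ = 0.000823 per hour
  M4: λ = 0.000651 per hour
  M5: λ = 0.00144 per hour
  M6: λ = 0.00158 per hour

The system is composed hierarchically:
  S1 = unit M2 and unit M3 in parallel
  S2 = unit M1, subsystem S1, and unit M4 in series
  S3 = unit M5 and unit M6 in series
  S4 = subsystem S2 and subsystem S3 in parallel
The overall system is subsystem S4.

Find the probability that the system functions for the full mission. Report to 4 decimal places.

0.9577

R(M1) = exp(−0.000998 × 100) = 0.905018
R(M2) = exp(−0.00164 × 100) = 0.848742
R(M3) = exp(−0.000823 × 100) = 0.920996
R(M4) = exp(−0.000651 × 100) = 0.936974
R(M5) = exp(−0.00144 × 100) = 0.865888
R(M6) = exp(−0.00158 × 100) = 0.853850
Parallel (M2 and M3): 1 − (1 − 0.848742)(1 − 0.920996) = 0.988050
Series (M1, [0.988050], and M4): 0.905018 × 0.988050 × 0.936974 = 0.837845
Series (M5 and M6): 0.865888 × 0.853850 = 0.739338
Parallel ([0.837845] and [0.739338]): 1 − (1 − 0.837845)(1 − 0.739338) = 0.9577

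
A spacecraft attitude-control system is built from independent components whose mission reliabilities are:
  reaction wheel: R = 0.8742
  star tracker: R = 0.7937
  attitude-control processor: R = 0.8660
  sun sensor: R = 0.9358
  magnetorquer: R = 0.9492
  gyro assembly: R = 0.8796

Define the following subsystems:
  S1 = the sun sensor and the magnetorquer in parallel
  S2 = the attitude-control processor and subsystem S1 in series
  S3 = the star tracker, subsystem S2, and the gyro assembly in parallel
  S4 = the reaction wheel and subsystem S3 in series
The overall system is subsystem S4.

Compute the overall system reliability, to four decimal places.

0.8712

Parallel (sun sensor and magnetorquer): 1 − (1 − 0.935800)(1 − 0.949200) = 0.996739
Series (attitude-control processor and [0.996739]): 0.866000 × 0.996739 = 0.863176
Parallel (star tracker, [0.863176], and gyro assembly): 1 − (1 − 0.793700)(1 − 0.863176)(1 − 0.879600) = 0.996601
Series (reaction wheel and [0.996601]): 0.874200 × 0.996601 = 0.8712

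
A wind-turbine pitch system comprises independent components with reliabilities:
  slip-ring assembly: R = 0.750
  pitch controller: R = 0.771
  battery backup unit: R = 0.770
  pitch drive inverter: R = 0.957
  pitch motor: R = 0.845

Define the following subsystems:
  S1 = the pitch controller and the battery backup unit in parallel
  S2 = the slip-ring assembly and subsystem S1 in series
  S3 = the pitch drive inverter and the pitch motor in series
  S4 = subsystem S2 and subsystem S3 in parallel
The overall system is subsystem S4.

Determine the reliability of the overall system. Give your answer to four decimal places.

Parallel (pitch controller and battery backup unit): 1 − (1 − 0.771000)(1 − 0.770000) = 0.947330
Series (slip-ring assembly and [0.947330]): 0.750000 × 0.947330 = 0.710498
Series (pitch drive inverter and pitch motor): 0.957000 × 0.845000 = 0.808665
Parallel ([0.710498] and [0.808665]): 1 − (1 − 0.710498)(1 − 0.808665) = 0.9446

0.9446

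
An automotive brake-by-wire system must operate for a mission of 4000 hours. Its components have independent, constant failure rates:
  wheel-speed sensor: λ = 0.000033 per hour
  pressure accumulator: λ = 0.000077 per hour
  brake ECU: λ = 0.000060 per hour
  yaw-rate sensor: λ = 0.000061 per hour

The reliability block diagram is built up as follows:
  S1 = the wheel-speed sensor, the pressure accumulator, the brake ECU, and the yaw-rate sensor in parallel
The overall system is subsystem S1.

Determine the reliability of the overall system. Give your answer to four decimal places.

R(wheel-speed sensor) = exp(−0.000033 × 4000) = 0.876341
R(pressure accumulator) = exp(−0.000077 × 4000) = 0.734915
R(brake ECU) = exp(−0.000060 × 4000) = 0.786628
R(yaw-rate sensor) = exp(−0.000061 × 4000) = 0.783488
Parallel (wheel-speed sensor, pressure accumulator, brake ECU, and yaw-rate sensor): 1 − (1 − 0.876341)(1 − 0.734915)(1 − 0.786628)(1 − 0.783488) = 0.9985

0.9985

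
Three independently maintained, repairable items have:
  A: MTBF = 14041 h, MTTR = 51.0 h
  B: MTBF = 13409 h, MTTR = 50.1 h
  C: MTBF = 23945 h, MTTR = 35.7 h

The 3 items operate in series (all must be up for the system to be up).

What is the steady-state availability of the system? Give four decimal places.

A(A) = MTBF/(MTBF+MTTR) = 14041/(14041+51.0) = 0.996381
A(B) = MTBF/(MTBF+MTTR) = 13409/(13409+50.1) = 0.996278
A(C) = MTBF/(MTBF+MTTR) = 23945/(23945+35.7) = 0.998511
Series availability: 0.996381 × 0.996278 × 0.998511 = 0.9912

0.9912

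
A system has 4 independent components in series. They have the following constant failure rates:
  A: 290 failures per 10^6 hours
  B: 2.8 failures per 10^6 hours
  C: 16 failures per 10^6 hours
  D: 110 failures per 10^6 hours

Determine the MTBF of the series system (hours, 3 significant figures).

2390

Series of exponential components: λ_sys = Σ λ_i
λ_sys = 0.00029 + 0.0000028 + 0.000016 + 0.00011 = 4.1880e-04 /h
MTBF = 1 / λ_sys = 2390 h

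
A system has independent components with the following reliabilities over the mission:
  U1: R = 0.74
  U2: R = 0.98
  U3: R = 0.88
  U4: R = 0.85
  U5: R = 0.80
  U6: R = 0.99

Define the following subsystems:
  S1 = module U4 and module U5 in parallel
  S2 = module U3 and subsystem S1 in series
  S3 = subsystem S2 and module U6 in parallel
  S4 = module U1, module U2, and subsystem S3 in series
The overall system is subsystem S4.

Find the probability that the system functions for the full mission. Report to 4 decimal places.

Parallel (U4 and U5): 1 − (1 − 0.850000)(1 − 0.800000) = 0.970000
Series (U3 and [0.970000]): 0.880000 × 0.970000 = 0.853600
Parallel ([0.853600] and U6): 1 − (1 − 0.853600)(1 − 0.990000) = 0.998536
Series (U1, U2, and [0.998536]): 0.740000 × 0.980000 × 0.998536 = 0.7241

0.7241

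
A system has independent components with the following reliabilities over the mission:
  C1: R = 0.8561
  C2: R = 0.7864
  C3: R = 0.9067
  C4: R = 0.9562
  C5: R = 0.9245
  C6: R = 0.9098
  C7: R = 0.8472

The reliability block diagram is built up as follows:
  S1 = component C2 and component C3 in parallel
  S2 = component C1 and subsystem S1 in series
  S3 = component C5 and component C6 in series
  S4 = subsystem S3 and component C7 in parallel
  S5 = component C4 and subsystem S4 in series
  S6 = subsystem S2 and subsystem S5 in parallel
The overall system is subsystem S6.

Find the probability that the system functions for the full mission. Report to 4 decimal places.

0.9892

Parallel (C2 and C3): 1 − (1 − 0.786400)(1 − 0.906700) = 0.980071
Series (C1 and [0.980071]): 0.856100 × 0.980071 = 0.839039
Series (C5 and C6): 0.924500 × 0.909800 = 0.841110
Parallel ([0.841110] and C7): 1 − (1 − 0.841110)(1 − 0.847200) = 0.975722
Series (C4 and [0.975722]): 0.956200 × 0.975722 = 0.932985
Parallel ([0.839039] and [0.932985]): 1 − (1 − 0.839039)(1 − 0.932985) = 0.9892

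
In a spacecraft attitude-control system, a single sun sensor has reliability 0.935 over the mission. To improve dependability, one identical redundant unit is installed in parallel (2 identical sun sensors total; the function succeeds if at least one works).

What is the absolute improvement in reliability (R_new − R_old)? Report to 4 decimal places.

0.0608

R_before = 0.935
R_after = 1 − (1 − 0.935)^2 = 0.9958
ΔR = 0.9958 − 0.935 = 0.0608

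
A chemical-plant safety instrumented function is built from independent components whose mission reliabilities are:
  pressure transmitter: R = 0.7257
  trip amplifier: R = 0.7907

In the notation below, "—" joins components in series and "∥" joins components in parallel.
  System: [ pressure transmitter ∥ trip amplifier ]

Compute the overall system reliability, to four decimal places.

0.9426

Parallel (pressure transmitter and trip amplifier): 1 − (1 − 0.725700)(1 − 0.790700) = 0.9426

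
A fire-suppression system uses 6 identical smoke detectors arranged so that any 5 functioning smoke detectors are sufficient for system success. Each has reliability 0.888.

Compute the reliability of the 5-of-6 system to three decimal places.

R = Σ_{i=5}^{6} C(6,i) p^i (1−p)^{6−i} with p = 0.888
C(6,5)·0.888^5·0.112^1 = 0.37105
C(6,6)·0.888^6·0.112^0 = 0.49032
Sum = 0.861

0.861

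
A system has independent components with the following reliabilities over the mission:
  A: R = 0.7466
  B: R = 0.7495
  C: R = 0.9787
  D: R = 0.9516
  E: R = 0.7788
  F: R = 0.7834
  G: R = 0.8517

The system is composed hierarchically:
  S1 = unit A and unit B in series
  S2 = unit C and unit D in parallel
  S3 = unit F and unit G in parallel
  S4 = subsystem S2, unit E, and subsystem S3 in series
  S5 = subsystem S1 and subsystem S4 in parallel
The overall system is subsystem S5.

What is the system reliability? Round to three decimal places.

0.891

Series (A and B): 0.74660 × 0.74950 = 0.55958
Parallel (C and D): 1 − (1 − 0.97870)(1 − 0.95160) = 0.99897
Parallel (F and G): 1 − (1 − 0.78340)(1 − 0.85170) = 0.96788
Series ([0.99897], E, and [0.96788]): 0.99897 × 0.77880 × 0.96788 = 0.75301
Parallel ([0.55958] and [0.75301]): 1 − (1 − 0.55958)(1 − 0.75301) = 0.891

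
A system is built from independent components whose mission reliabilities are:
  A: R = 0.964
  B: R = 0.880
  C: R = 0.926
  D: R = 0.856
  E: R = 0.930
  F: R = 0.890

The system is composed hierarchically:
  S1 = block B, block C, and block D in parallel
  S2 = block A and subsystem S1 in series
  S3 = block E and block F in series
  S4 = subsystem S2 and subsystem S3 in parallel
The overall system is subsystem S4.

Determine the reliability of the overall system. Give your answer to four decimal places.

Parallel (B, C, and D): 1 − (1 − 0.880000)(1 − 0.926000)(1 − 0.856000) = 0.998721
Series (A and [0.998721]): 0.964000 × 0.998721 = 0.962767
Series (E and F): 0.930000 × 0.890000 = 0.827700
Parallel ([0.962767] and [0.827700]): 1 − (1 − 0.962767)(1 − 0.827700) = 0.9936

0.9936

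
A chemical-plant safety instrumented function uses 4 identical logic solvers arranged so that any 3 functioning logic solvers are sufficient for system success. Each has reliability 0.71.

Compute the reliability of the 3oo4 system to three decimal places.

0.669

R = Σ_{i=3}^{4} C(4,i) p^i (1−p)^{4−i} with p = 0.71
C(4,3)·0.71^3·0.29^1 = 0.41518
C(4,4)·0.71^4·0.29^0 = 0.25412
Sum = 0.669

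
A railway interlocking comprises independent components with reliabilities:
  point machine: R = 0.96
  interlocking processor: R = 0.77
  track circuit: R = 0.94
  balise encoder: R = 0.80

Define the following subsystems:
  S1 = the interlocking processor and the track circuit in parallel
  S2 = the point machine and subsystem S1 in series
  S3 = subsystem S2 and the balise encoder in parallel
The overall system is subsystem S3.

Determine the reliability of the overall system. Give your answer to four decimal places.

0.9894

Parallel (interlocking processor and track circuit): 1 − (1 − 0.770000)(1 − 0.940000) = 0.986200
Series (point machine and [0.986200]): 0.960000 × 0.986200 = 0.946752
Parallel ([0.946752] and balise encoder): 1 − (1 − 0.946752)(1 − 0.800000) = 0.9894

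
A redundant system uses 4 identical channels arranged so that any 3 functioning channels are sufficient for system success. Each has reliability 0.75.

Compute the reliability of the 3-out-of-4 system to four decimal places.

0.7383

R = Σ_{i=3}^{4} C(4,i) p^i (1−p)^{4−i} with p = 0.75
C(4,3)·0.75^3·0.25^1 = 0.421875
C(4,4)·0.75^4·0.25^0 = 0.316406
Sum = 0.7383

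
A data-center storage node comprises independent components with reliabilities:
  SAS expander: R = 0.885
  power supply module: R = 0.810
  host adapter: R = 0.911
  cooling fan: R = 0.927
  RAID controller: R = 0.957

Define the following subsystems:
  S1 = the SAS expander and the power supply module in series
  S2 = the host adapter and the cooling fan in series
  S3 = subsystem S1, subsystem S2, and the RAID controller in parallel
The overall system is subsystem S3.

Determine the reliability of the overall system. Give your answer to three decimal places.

Series (SAS expander and power supply module): 0.88500 × 0.81000 = 0.71685
Series (host adapter and cooling fan): 0.91100 × 0.92700 = 0.84450
Parallel ([0.71685], [0.84450], and RAID controller): 1 − (1 − 0.71685)(1 − 0.84450)(1 − 0.95700) = 0.998

0.998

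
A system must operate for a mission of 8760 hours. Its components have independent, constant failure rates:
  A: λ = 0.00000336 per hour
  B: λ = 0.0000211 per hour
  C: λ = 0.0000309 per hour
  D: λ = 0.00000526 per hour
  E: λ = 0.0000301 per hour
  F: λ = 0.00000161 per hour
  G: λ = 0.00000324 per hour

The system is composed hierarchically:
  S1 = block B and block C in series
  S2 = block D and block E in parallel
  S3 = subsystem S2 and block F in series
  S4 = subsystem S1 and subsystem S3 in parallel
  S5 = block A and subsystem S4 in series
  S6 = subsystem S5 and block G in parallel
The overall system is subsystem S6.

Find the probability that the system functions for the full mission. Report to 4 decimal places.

0.9989

R(A) = exp(−0.00000336 × 8760) = 0.970995
R(B) = exp(−0.0000211 × 8760) = 0.831241
R(C) = exp(−0.0000309 × 8760) = 0.762858
R(D) = exp(−0.00000526 × 8760) = 0.954968
R(E) = exp(−0.0000301 × 8760) = 0.768222
R(F) = exp(−0.00000161 × 8760) = 0.985995
R(G) = exp(−0.00000324 × 8760) = 0.972017
Series (B and C): 0.831241 × 0.762858 = 0.634119
Parallel (D and E): 1 − (1 − 0.954968)(1 − 0.768222) = 0.989563
Series ([0.989563] and F): 0.989563 × 0.985995 = 0.975704
Parallel ([0.634119] and [0.975704]): 1 − (1 − 0.634119)(1 − 0.975704) = 0.991111
Series (A and [0.991111]): 0.970995 × 0.991111 = 0.962364
Parallel ([0.962364] and G): 1 − (1 − 0.962364)(1 − 0.972017) = 0.9989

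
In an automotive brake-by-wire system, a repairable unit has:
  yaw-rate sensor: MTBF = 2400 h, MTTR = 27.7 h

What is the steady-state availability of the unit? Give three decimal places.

0.989

A(yaw-rate sensor) = MTBF/(MTBF+MTTR) = 2400/(2400+27.7) = 0.989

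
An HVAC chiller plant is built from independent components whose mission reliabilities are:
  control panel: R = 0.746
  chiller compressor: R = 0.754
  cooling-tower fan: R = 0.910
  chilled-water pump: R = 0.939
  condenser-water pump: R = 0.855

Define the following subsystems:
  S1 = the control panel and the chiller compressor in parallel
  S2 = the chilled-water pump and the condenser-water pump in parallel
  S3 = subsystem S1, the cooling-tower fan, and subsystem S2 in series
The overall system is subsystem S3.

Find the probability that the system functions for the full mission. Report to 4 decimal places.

0.8456

Parallel (control panel and chiller compressor): 1 − (1 − 0.746000)(1 − 0.754000) = 0.937516
Parallel (chilled-water pump and condenser-water pump): 1 − (1 − 0.939000)(1 − 0.855000) = 0.991155
Series ([0.937516], cooling-tower fan, and [0.991155]): 0.937516 × 0.910000 × 0.991155 = 0.8456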